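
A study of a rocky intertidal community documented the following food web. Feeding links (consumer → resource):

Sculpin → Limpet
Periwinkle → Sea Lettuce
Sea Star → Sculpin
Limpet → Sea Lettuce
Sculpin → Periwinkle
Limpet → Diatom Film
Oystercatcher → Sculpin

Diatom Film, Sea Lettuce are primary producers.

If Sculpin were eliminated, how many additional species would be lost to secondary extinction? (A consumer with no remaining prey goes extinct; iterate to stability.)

Remove Sculpin.
Round 1: Sea Star (all prey gone), Oystercatcher (all prey gone) → extinct.
No further losses. Total secondary extinctions: 2.

2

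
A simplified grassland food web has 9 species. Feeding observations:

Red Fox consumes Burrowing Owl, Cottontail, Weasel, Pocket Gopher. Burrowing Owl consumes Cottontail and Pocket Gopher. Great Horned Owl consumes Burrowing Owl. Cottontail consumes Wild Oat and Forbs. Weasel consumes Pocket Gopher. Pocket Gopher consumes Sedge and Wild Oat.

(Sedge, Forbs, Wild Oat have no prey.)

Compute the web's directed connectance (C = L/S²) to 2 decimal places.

The web has S = 9 species and L = 12 feeding links.
C = L / S² = 12 / 81 = 0.1481 ≈ 0.15.

C = 0.15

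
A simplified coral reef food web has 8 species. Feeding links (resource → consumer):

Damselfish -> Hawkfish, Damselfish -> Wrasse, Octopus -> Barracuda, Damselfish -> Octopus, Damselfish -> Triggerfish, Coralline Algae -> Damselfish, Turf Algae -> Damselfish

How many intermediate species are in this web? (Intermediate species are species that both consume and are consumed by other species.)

2

Intermediate species (has both prey and predators): Damselfish, Octopus.
Count: 2.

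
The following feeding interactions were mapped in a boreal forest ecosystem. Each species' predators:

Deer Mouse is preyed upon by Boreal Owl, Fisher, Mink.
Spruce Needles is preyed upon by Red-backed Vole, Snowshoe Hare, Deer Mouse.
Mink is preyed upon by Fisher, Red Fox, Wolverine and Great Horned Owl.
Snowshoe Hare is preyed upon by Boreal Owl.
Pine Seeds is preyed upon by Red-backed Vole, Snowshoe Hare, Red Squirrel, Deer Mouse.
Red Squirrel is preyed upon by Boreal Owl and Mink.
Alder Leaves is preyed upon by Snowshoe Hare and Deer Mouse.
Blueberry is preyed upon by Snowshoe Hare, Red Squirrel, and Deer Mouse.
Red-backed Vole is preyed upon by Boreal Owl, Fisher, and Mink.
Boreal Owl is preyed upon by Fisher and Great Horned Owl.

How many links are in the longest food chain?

One longest chain: Pine Seeds → Red-backed Vole → Mink → Wolverine.
It has 4 species and 3 links.

3 links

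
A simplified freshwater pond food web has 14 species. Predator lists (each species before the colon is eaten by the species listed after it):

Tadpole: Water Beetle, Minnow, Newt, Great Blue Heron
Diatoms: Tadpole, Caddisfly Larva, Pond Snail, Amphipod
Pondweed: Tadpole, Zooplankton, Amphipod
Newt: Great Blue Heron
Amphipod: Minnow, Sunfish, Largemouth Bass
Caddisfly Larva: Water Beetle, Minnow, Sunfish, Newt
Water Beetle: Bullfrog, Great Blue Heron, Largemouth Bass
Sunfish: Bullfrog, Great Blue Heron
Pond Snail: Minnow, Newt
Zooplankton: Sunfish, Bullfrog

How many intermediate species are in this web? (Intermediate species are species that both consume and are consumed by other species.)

8

Intermediate species (has both prey and predators): Tadpole, Caddisfly Larva, Pond Snail, Zooplankton, Amphipod, Water Beetle, Sunfish, Newt.
Count: 8.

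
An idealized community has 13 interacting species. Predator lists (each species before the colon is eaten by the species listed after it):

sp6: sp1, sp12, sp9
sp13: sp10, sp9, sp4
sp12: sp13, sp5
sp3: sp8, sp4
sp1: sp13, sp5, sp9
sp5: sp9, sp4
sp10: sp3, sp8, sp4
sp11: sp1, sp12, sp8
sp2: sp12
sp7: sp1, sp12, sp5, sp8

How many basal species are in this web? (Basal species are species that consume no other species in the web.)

Basal species (no prey listed): sp7, sp11, sp6, sp2.
Count: 4.

4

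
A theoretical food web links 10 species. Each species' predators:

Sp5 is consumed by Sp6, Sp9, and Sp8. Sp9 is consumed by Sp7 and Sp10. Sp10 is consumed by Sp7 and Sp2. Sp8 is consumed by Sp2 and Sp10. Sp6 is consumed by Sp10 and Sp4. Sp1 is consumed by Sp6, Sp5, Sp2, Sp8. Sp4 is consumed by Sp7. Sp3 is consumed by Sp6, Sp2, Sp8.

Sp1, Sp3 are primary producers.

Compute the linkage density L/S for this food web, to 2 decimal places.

There are L = 19 links among S = 10 species.
L/S = 19/10 = 1.9000 ≈ 1.90.

L/S = 1.90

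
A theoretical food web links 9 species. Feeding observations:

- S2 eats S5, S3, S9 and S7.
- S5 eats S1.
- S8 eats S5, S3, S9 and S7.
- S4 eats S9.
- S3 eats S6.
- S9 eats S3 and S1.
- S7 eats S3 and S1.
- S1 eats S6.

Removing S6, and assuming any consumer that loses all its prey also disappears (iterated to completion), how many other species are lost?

8

Remove S6.
Round 1: S3 (all prey gone), S1 (all prey gone) → extinct.
Round 2: S9 (all prey gone), S7 (all prey gone), S5 (all prey gone) → extinct.
Round 3: S4 (all prey gone), S8 (all prey gone), S2 (all prey gone) → extinct.
No further losses. Total secondary extinctions: 8.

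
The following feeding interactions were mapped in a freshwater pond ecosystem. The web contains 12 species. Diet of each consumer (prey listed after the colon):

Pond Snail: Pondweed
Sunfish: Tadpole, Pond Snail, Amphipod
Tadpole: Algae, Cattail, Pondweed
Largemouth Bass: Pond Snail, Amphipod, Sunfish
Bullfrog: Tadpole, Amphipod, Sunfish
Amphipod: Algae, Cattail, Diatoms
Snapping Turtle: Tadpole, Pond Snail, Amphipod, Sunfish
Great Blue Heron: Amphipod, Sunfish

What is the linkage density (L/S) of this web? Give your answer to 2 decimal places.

There are L = 22 links among S = 12 species.
L/S = 22/12 = 1.8333 ≈ 1.83.

L/S = 1.83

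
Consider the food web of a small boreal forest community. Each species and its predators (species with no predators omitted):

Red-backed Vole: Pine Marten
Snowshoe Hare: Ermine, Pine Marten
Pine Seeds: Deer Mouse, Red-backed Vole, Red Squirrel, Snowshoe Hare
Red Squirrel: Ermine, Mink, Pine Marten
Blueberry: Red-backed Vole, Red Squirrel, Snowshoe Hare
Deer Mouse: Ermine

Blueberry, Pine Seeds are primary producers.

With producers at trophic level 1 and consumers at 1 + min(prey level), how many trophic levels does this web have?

3

Producers (level 1): Blueberry, Pine Seeds.
Following each consumer down to its lowest-level prey: Blueberry → Red Squirrel → Mink (levels 1 through 3).
All prey of Mink (Red Squirrel 2) are at level 2 or above, so Mink is at level 1 + 2 = 3.
Every consumer has at least one prey at level 2 or below, so none exceeds level 3.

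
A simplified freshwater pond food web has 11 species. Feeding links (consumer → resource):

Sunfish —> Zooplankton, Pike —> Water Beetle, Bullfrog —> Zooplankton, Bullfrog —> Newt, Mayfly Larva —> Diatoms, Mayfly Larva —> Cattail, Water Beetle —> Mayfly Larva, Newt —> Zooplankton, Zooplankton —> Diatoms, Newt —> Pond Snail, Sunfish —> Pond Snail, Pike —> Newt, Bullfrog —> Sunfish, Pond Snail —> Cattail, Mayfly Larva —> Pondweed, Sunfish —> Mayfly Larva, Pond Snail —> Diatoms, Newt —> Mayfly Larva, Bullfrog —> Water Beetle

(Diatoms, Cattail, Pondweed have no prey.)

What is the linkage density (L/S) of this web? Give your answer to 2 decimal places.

There are L = 19 links among S = 11 species.
L/S = 19/11 = 1.7273 ≈ 1.73.

L/S = 1.73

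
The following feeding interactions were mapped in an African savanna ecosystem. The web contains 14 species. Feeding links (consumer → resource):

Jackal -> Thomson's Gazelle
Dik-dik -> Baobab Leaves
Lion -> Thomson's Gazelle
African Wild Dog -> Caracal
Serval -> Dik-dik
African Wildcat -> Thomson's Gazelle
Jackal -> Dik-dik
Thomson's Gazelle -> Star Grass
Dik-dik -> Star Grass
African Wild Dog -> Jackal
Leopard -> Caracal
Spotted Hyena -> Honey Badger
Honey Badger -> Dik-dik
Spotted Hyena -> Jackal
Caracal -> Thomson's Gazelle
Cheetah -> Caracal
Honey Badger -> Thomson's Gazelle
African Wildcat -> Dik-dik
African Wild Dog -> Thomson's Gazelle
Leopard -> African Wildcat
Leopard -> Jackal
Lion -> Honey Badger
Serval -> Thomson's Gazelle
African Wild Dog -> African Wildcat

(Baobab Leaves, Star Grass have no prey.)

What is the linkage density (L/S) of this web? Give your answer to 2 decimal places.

There are L = 24 links among S = 14 species.
L/S = 24/14 = 1.7143 ≈ 1.71.

L/S = 1.71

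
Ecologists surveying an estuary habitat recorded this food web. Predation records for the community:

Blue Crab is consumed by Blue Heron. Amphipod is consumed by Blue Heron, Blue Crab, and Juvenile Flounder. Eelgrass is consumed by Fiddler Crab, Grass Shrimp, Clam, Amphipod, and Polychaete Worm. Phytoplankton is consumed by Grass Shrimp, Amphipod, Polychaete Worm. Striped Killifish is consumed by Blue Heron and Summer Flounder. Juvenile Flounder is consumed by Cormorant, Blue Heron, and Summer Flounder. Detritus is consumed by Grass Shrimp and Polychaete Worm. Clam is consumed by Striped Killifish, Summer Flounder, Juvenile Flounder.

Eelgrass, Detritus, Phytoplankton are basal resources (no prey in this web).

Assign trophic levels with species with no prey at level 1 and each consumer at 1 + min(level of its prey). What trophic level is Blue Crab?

Trophic level 3

Eelgrass has no prey (basal) → level 1.
Amphipod eats Eelgrass → level 2.
Blue Crab eats Amphipod → level 3.
No prey of Blue Crab is below level 2, so 3 is the minimum.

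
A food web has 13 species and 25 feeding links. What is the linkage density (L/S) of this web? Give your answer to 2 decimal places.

There are L = 25 links among S = 13 species.
L/S = 25/13 = 1.9231 ≈ 1.92.

L/S = 1.92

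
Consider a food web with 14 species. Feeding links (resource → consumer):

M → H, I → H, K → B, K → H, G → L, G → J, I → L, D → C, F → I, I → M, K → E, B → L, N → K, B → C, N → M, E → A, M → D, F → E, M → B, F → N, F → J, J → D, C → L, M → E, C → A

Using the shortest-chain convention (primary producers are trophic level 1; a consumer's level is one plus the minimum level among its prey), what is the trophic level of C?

G is a producer → level 1.
J eats G → level 2.
D eats J → level 3.
C eats D → level 4.
No prey of C is below level 3, so 4 is the minimum.

Trophic level 4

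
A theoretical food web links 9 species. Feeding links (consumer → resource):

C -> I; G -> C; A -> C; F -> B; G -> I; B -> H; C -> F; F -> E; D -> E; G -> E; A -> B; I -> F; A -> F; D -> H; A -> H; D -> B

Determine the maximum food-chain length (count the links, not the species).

5 links

One longest chain: H → B → F → I → C → G.
It has 6 species and 5 links.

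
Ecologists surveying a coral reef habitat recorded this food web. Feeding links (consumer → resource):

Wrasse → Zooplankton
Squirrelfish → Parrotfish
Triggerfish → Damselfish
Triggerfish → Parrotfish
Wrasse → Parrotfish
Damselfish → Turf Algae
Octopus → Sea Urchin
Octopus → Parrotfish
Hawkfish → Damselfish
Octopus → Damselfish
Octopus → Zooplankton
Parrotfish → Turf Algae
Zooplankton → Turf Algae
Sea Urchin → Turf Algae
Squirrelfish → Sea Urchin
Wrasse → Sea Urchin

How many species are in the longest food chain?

3 species

One longest chain: Turf Algae → Damselfish → Triggerfish.
It has 3 species and 2 links.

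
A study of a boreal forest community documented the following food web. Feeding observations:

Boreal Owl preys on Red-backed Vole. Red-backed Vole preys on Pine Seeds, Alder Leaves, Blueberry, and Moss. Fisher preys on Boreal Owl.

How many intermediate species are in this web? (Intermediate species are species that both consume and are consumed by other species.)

2

Intermediate species (has both prey and predators): Red-backed Vole, Boreal Owl.
Count: 2.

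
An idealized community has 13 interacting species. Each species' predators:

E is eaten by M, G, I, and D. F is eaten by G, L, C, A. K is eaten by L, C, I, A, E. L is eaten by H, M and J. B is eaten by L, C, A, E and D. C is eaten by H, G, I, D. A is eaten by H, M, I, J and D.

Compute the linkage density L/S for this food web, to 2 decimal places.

L/S = 2.31

There are L = 30 links among S = 13 species.
L/S = 30/13 = 2.3077 ≈ 2.31.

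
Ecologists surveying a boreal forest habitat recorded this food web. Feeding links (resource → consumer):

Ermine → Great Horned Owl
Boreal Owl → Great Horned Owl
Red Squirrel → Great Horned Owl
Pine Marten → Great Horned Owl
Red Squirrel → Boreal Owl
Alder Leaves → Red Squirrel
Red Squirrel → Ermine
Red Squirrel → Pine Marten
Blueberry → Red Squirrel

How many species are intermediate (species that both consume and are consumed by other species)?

Intermediate species (has both prey and predators): Red Squirrel, Ermine, Boreal Owl, Pine Marten.
Count: 4.

4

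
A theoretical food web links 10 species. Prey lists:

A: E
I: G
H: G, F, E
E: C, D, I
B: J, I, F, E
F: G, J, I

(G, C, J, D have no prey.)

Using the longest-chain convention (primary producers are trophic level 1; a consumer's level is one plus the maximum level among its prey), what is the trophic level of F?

G is a producer → level 1.
I eats G → level 2.
F eats I (level 2); other prey at levels: G 1, J 1 → level 3.

Trophic level 3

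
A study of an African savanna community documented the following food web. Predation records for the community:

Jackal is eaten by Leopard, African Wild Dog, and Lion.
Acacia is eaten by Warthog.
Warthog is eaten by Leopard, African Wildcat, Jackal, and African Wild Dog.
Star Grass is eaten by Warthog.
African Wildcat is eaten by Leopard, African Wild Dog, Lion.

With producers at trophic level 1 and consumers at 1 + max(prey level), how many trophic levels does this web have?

Producers (level 1): Acacia, Star Grass.
Acacia → Warthog → African Wildcat → African Wild Dog gives African Wild Dog level 4.
No species has a prey at level 4, so no species reaches level 5.

4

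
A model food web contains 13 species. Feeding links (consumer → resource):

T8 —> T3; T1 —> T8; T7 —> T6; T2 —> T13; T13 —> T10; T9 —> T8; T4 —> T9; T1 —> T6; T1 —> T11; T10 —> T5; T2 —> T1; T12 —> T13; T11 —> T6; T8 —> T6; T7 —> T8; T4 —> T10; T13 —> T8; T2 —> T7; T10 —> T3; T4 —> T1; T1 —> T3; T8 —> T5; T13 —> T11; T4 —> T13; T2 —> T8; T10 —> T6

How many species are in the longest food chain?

One longest chain: T6 → T11 → T1 → T2.
It has 4 species and 3 links.

4 species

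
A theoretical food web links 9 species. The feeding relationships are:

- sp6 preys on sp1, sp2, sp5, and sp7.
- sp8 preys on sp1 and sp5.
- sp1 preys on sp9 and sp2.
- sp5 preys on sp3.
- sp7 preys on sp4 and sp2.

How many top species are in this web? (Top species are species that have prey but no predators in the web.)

2

Top species (has prey, but nothing eats it): sp6, sp8.
Count: 2.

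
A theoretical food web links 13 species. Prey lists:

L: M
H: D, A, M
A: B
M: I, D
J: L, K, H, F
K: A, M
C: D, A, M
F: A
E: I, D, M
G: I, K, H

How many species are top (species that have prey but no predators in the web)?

4

Top species (has prey, but nothing eats it): E, C, G, J.
Count: 4.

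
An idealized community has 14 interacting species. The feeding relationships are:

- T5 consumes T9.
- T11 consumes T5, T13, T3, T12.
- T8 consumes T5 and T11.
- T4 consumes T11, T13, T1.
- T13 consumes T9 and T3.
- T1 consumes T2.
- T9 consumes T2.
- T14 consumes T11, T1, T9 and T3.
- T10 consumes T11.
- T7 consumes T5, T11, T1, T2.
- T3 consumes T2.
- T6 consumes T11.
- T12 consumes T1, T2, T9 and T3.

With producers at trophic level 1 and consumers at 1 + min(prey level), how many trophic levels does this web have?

4

Producers (level 1): T2.
Following each consumer down to its lowest-level prey: T2 → T3 → T11 → T10 (levels 1 through 4).
All prey of T10 (T11 3) are at level 3 or above, so T10 is at level 1 + 3 = 4.
Every consumer has at least one prey at level 3 or below, so none exceeds level 4.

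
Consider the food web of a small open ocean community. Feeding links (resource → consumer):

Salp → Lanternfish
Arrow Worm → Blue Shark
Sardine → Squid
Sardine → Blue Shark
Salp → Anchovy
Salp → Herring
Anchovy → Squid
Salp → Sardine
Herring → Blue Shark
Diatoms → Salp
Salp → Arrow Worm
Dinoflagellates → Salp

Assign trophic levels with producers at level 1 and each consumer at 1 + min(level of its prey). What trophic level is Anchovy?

Diatoms is a producer → level 1.
Salp eats Diatoms → level 2.
Anchovy eats Salp → level 3.
No prey of Anchovy is below level 2, so 3 is the minimum.

Trophic level 3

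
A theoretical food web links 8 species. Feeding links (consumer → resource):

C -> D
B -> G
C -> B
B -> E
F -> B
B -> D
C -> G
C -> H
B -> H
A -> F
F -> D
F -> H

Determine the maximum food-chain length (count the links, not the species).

One longest chain: H → B → F → A.
It has 4 species and 3 links.

3 links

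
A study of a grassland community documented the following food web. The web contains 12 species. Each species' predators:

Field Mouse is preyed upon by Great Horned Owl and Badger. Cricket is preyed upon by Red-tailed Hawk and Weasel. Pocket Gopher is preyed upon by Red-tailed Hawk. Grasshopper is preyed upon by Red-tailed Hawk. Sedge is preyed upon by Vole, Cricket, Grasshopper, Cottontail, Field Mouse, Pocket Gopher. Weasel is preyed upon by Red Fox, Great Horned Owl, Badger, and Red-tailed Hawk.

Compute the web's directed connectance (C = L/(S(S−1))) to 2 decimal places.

C = 0.12

The web has S = 12 species and L = 16 feeding links.
C = L / (S(S−1)) = 16 / 132 = 0.1212 ≈ 0.12.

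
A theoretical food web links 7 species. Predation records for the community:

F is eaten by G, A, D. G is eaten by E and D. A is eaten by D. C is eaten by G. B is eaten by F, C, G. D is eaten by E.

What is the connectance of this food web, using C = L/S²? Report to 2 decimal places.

C = 0.22

The web has S = 7 species and L = 11 feeding links.
C = L / S² = 11 / 49 = 0.2245 ≈ 0.22.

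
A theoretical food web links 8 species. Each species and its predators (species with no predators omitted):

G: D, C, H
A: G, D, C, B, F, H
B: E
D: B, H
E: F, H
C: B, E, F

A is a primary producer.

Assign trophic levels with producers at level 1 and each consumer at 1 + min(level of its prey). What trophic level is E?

Trophic level 3

A is a producer → level 1.
C eats A → level 2.
E eats C → level 3.
No prey of E is below level 2, so 3 is the minimum.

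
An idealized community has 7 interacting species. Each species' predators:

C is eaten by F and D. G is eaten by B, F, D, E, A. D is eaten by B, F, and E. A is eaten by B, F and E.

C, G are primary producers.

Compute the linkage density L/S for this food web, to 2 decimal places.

There are L = 13 links among S = 7 species.
L/S = 13/7 = 1.8571 ≈ 1.86.

L/S = 1.86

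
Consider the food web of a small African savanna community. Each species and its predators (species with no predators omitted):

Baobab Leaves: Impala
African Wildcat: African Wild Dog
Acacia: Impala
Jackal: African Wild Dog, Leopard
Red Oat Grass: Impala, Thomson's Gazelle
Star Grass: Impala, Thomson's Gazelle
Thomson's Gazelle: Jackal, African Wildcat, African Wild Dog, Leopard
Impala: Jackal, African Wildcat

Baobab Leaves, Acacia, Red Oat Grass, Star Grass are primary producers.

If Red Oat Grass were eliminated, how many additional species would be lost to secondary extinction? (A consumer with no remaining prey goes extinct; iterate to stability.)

Remove Red Oat Grass.
Every predator of it retains at least one other prey: Impala still has Baobab Leaves, Acacia, Star Grass; Thomson's Gazelle still has Star Grass.
No consumer loses all prey, so no secondary extinctions occur.

0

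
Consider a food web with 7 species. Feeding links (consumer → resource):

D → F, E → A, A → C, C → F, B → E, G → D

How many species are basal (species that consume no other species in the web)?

Basal species (no prey listed): F.
Count: 1.

1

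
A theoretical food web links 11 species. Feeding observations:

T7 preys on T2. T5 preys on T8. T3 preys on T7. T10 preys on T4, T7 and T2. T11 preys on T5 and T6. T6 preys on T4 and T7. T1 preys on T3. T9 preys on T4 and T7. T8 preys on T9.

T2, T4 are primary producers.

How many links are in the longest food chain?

5 links

One longest chain: T2 → T7 → T9 → T8 → T5 → T11.
It has 6 species and 5 links.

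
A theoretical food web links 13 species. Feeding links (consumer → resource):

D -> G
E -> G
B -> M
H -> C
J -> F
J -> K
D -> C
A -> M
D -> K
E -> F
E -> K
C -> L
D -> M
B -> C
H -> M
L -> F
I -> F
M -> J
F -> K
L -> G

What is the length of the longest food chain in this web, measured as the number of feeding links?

4 links

One longest chain: K → F → J → M → A.
It has 5 species and 4 links.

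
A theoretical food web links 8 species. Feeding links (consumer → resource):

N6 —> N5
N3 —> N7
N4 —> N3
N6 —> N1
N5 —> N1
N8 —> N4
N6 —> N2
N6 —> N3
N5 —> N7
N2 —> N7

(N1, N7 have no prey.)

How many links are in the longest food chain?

One longest chain: N7 → N3 → N4 → N8.
It has 4 species and 3 links.

3 links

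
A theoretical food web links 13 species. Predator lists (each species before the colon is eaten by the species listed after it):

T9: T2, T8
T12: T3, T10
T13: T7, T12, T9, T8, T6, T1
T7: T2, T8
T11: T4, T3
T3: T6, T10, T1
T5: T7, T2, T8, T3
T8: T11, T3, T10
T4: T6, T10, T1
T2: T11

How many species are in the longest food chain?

6 species

One longest chain: T5 → T7 → T2 → T11 → T4 → T6.
It has 6 species and 5 links.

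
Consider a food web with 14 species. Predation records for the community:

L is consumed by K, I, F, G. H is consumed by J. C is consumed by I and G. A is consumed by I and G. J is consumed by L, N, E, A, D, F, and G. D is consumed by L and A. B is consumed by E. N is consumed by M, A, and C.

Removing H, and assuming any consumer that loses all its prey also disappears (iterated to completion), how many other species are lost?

Remove H.
Round 1: J (all prey gone) → extinct.
Round 2: N (all prey gone), D (all prey gone) → extinct.
Round 3: C (all prey gone), A (all prey gone), L (all prey gone), M (all prey gone) → extinct.
Round 4: I (all prey gone), F (all prey gone), K (all prey gone), G (all prey gone) → extinct.
No further losses. Total secondary extinctions: 11.

11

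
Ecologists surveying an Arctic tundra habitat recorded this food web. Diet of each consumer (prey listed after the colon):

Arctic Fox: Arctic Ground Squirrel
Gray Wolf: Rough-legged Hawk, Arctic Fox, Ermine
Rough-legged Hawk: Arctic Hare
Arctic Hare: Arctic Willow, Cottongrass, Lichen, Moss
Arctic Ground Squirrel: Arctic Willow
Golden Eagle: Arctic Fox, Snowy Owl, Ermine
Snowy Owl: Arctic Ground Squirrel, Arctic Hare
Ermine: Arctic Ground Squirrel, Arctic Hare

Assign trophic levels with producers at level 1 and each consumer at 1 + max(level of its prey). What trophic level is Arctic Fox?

Arctic Willow is a producer → level 1.
Arctic Ground Squirrel eats Arctic Willow → level 2.
Arctic Fox eats Arctic Ground Squirrel → level 3.

Trophic level 3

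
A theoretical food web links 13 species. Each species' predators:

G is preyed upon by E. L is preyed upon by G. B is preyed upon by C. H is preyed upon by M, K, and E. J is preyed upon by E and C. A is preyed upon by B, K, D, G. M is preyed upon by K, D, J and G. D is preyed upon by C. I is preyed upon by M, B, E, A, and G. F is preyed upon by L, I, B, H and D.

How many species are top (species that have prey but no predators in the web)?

Top species (has prey, but nothing eats it): K, C, E.
Count: 3.

3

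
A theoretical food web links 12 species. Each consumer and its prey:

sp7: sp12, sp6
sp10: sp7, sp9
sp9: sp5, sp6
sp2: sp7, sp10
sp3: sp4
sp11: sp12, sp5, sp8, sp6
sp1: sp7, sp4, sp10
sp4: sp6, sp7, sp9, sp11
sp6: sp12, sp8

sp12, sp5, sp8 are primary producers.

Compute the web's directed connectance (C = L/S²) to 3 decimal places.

C = 0.153

The web has S = 12 species and L = 22 feeding links.
C = L / S² = 22 / 144 = 0.1528 ≈ 0.153.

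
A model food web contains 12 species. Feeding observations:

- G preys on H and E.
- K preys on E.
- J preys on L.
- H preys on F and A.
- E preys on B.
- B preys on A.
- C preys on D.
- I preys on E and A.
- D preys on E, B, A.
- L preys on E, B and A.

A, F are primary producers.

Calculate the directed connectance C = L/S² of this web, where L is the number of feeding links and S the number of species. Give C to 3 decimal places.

The web has S = 12 species and L = 17 feeding links.
C = L / S² = 17 / 144 = 0.1181 ≈ 0.118.

C = 0.118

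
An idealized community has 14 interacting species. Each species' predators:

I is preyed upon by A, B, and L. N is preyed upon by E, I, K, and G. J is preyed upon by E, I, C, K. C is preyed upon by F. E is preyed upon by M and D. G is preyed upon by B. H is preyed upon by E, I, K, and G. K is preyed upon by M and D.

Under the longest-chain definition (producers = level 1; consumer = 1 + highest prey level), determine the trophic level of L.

Trophic level 3

N is a producer → level 1.
I eats N (level 1); other prey at levels: J 1, H 1 → level 2.
L eats I → level 3.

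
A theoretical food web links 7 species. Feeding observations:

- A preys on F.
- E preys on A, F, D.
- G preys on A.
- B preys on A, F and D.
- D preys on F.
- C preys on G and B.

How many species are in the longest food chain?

One longest chain: F → A → G → C.
It has 4 species and 3 links.

4 species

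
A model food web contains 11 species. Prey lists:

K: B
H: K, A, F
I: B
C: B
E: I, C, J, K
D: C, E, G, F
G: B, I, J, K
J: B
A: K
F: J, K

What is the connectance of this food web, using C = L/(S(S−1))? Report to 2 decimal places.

The web has S = 11 species and L = 22 feeding links.
C = L / (S(S−1)) = 22 / 110 = 0.2000 ≈ 0.20.

C = 0.20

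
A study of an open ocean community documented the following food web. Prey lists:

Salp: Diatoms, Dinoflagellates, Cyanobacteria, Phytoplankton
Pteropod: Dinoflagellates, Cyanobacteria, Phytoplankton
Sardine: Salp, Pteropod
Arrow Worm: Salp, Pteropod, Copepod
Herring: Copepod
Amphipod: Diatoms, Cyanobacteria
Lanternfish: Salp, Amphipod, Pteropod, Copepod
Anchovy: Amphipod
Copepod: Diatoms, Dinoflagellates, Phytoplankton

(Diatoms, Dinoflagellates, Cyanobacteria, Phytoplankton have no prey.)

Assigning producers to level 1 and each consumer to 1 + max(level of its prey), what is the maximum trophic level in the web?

3

Producers (level 1): Diatoms, Dinoflagellates, Cyanobacteria, Phytoplankton.
Diatoms → Copepod → Herring gives Herring level 3.
No species has a prey at level 3, so no species reaches level 4.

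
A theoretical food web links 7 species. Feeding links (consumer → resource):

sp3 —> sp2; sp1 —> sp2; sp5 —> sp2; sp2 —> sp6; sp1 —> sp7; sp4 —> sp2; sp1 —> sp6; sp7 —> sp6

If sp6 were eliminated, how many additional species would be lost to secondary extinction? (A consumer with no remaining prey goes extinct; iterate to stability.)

6

Remove sp6.
Round 1: sp2 (all prey gone), sp7 (all prey gone) → extinct.
Round 2: sp3 (all prey gone), sp1 (all prey gone), sp4 (all prey gone), sp5 (all prey gone) → extinct.
No further losses. Total secondary extinctions: 6.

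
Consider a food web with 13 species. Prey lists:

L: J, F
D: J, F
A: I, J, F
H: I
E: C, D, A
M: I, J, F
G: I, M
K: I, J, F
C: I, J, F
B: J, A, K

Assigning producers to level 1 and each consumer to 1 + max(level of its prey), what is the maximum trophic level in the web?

Producers (level 1): I, J, F.
I → M → G gives G level 3.
No species has a prey at level 3, so no species reaches level 4.

3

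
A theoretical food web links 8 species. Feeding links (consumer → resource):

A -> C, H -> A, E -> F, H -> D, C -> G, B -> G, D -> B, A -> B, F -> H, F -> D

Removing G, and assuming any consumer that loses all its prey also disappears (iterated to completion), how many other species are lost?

Remove G.
Round 1: C (all prey gone), B (all prey gone) → extinct.
Round 2: D (all prey gone), A (all prey gone) → extinct.
Round 3: H (all prey gone) → extinct.
Round 4: F (all prey gone) → extinct.
Round 5: E (all prey gone) → extinct.
No further losses. Total secondary extinctions: 7.

7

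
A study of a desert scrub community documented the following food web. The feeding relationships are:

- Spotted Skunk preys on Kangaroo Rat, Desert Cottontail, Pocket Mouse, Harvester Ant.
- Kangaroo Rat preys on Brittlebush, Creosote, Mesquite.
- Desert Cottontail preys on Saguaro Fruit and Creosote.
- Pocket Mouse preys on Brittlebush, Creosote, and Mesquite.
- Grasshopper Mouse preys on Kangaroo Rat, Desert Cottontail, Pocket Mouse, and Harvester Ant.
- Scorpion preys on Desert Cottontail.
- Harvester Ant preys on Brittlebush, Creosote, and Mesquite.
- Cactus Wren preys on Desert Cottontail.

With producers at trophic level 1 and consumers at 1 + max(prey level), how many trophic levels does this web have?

Producers (level 1): Mesquite, Saguaro Fruit, Brittlebush, Creosote.
Mesquite → Kangaroo Rat → Spotted Skunk gives Spotted Skunk level 3.
No species has a prey at level 3, so no species reaches level 4.

3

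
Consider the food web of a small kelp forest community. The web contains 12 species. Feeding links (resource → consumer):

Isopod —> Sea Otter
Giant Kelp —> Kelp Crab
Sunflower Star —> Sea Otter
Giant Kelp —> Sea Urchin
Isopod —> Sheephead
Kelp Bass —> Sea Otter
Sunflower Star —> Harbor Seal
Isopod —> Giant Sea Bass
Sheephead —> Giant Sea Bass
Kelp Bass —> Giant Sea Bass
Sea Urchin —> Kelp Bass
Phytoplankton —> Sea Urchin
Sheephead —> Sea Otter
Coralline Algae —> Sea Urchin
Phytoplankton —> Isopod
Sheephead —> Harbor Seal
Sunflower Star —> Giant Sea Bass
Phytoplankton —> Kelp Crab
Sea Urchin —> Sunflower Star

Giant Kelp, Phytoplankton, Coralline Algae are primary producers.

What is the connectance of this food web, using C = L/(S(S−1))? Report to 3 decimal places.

C = 0.144

The web has S = 12 species and L = 19 feeding links.
C = L / (S(S−1)) = 19 / 132 = 0.1439 ≈ 0.144.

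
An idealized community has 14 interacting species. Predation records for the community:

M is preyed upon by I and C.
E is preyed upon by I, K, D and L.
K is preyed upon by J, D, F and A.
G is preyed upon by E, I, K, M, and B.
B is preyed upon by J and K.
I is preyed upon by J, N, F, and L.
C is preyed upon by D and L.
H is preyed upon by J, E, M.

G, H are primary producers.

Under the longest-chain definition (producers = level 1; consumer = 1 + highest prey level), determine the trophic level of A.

G is a producer → level 1.
B eats G → level 2.
K eats B (level 2); other prey at levels: G 1, E 2 → level 3.
A eats K → level 4.

Trophic level 4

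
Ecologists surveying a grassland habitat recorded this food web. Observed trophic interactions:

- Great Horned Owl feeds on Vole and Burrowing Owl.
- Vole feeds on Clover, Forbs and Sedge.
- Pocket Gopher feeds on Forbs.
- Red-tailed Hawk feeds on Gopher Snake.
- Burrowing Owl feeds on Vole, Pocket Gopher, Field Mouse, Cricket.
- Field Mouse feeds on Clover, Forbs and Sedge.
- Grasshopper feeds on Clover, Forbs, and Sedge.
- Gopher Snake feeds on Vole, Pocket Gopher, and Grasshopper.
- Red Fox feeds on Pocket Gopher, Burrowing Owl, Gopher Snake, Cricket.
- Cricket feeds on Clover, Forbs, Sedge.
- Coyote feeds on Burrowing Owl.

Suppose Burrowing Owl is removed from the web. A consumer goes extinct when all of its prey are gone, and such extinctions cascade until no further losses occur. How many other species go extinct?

Remove Burrowing Owl.
Round 1: Coyote (all prey gone) → extinct.
No further losses. Total secondary extinctions: 1.

1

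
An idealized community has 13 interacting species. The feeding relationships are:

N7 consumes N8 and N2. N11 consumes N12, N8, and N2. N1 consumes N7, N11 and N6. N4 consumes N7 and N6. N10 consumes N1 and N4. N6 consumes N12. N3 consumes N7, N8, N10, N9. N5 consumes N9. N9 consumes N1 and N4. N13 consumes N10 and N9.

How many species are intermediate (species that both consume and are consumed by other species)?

7

Intermediate species (has both prey and predators): N6, N11, N7, N4, N1, N9, N10.
Count: 7.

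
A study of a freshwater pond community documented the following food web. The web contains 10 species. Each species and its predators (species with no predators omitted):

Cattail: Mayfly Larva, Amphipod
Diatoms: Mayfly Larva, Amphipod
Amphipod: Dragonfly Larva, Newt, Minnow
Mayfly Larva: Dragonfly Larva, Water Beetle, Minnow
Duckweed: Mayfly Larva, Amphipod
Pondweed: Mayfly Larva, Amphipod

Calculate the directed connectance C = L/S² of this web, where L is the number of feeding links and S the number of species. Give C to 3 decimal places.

The web has S = 10 species and L = 14 feeding links.
C = L / S² = 14 / 100 = 0.1400 ≈ 0.140.

C = 0.140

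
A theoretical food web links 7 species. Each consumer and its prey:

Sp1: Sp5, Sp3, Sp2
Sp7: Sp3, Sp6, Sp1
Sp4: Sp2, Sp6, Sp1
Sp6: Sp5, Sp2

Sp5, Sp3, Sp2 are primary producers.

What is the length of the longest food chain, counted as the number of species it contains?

3 species

One longest chain: Sp5 → Sp6 → Sp4.
It has 3 species and 2 links.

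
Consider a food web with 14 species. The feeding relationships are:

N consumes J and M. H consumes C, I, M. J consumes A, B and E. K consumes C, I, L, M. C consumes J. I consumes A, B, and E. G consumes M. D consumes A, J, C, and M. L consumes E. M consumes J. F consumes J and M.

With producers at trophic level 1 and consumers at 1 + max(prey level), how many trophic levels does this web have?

Producers (level 1): E, B, A.
E → J → M → F gives F level 4.
No species has a prey at level 4, so no species reaches level 5.

4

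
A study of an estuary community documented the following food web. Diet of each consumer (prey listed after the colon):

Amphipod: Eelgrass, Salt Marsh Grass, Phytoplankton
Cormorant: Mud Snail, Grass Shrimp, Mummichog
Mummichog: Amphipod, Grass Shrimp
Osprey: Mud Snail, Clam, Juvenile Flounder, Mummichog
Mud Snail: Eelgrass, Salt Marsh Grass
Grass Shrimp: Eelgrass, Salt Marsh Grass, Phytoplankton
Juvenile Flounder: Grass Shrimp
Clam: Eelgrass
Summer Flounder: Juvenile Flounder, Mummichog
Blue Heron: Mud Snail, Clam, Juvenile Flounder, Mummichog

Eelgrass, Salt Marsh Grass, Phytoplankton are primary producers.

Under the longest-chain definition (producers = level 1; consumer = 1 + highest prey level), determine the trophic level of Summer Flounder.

Trophic level 4

Eelgrass is a producer → level 1.
Amphipod eats Eelgrass (level 1); other prey at levels: Salt Marsh Grass 1, Phytoplankton 1 → level 2.
Mummichog eats Amphipod (level 2); other prey at levels: Grass Shrimp 2 → level 3.
Summer Flounder eats Mummichog (level 3); other prey at levels: Juvenile Flounder 3 → level 4.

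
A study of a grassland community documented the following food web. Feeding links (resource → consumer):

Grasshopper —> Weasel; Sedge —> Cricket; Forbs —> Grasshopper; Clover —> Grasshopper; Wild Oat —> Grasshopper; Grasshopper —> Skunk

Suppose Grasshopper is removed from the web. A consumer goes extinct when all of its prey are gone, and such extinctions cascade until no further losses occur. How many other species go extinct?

2

Remove Grasshopper.
Round 1: Skunk (all prey gone), Weasel (all prey gone) → extinct.
No further losses. Total secondary extinctions: 2.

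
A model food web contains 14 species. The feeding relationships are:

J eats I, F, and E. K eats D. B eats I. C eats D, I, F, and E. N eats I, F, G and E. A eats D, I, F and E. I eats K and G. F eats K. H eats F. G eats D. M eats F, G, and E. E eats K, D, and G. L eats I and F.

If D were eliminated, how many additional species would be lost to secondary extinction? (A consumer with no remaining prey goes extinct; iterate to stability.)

Remove D.
Round 1: G (all prey gone), K (all prey gone) → extinct.
Round 2: F (all prey gone), I (all prey gone), E (all prey gone) → extinct.
Round 3: N (all prey gone), M (all prey gone), J (all prey gone), B (all prey gone), H (all prey gone), C (all prey gone), L (all prey gone), A (all prey gone) → extinct.
No further losses. Total secondary extinctions: 13.

13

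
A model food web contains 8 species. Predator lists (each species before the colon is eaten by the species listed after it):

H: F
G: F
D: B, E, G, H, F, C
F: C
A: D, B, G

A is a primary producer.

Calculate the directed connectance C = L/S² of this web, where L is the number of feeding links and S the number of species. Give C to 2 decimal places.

C = 0.19

The web has S = 8 species and L = 12 feeding links.
C = L / S² = 12 / 64 = 0.1875 ≈ 0.19.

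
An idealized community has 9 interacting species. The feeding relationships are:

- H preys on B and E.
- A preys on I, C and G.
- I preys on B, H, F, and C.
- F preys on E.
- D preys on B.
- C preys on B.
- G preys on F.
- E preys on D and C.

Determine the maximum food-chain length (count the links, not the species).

5 links

One longest chain: B → D → E → F → G → A.
It has 6 species and 5 links.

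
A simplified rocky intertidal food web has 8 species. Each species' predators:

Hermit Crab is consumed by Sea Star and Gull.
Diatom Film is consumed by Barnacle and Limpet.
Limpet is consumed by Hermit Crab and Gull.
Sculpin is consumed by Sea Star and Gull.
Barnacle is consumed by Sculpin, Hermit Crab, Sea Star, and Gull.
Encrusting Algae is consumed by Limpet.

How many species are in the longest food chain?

One longest chain: Diatom Film → Barnacle → Sculpin → Sea Star.
It has 4 species and 3 links.

4 species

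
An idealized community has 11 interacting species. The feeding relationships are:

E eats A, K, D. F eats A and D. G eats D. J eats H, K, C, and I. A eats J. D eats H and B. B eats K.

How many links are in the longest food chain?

3 links

One longest chain: C → J → A → E.
It has 4 species and 3 links.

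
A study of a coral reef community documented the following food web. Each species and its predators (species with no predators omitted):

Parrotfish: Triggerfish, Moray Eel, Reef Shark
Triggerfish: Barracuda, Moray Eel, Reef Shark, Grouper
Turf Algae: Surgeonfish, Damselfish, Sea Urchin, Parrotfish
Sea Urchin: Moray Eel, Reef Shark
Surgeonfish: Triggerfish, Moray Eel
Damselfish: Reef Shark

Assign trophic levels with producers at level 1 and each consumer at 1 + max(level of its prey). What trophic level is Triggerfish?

Turf Algae is a producer → level 1.
Surgeonfish eats Turf Algae → level 2.
Triggerfish eats Surgeonfish (level 2); other prey at levels: Parrotfish 2 → level 3.

Trophic level 3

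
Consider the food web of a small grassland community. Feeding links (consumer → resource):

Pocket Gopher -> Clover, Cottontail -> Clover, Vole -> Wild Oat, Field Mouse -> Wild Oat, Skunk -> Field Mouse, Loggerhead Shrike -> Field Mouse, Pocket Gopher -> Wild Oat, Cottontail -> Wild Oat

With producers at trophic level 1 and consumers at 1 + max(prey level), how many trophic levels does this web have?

Producers (level 1): Wild Oat, Clover.
Wild Oat → Field Mouse → Loggerhead Shrike gives Loggerhead Shrike level 3.
No species has a prey at level 3, so no species reaches level 4.

3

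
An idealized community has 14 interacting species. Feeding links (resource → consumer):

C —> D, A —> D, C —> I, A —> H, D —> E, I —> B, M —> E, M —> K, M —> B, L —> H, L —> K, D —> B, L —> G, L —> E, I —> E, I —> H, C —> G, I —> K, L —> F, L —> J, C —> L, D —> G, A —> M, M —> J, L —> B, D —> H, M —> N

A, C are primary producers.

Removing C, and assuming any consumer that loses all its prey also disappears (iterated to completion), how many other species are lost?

3

Remove C.
Round 1: L (all prey gone), I (all prey gone) → extinct.
Round 2: F (all prey gone) → extinct.
No further losses. Total secondary extinctions: 3.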